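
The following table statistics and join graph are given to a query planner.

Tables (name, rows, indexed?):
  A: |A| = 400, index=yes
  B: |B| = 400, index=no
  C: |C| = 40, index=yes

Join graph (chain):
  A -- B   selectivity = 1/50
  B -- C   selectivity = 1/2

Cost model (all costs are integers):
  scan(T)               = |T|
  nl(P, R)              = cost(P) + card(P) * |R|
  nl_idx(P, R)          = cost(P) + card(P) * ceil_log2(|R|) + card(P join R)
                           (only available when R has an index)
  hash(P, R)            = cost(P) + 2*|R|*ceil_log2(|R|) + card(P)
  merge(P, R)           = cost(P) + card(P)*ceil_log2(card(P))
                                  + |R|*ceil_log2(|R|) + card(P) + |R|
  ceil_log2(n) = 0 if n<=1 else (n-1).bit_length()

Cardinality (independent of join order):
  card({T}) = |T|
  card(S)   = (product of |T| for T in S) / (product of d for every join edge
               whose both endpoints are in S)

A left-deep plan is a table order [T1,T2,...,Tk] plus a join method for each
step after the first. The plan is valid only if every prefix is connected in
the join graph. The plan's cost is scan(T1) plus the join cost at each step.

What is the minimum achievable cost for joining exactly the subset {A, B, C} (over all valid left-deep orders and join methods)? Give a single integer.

Selinger DP over subsets of {A,B,C}:
  {A}: scan cost=400, card=400
  {B}: scan cost=400, card=400
  {C}: scan cost=40, card=40
  {AB}: card=3200; try (A,nl_idx)→7200, (B,hash)→8000, (A,hash)→8000, (B,merge)→8400, (A,merge)→8400, (B,nl)→160400 …(+1); best=7200 via (A,nl_idx)
  {BC}: card=8000; try (C,hash)→1280, (B,merge)→4320, (C,merge)→4680, (B,hash)→7280, (C,nl_idx)→10800, (B,nl)→16040 …(+1); best=1280 via (C,hash)
  {ABC}: card=64000; try (C,hash)→10880, (A,hash)→16480, (C,merge)→49080, (C,nl_idx)→90400, (A,merge)→117280, (C,nl)→135200 …(+2); best=10880 via (C,hash)

10880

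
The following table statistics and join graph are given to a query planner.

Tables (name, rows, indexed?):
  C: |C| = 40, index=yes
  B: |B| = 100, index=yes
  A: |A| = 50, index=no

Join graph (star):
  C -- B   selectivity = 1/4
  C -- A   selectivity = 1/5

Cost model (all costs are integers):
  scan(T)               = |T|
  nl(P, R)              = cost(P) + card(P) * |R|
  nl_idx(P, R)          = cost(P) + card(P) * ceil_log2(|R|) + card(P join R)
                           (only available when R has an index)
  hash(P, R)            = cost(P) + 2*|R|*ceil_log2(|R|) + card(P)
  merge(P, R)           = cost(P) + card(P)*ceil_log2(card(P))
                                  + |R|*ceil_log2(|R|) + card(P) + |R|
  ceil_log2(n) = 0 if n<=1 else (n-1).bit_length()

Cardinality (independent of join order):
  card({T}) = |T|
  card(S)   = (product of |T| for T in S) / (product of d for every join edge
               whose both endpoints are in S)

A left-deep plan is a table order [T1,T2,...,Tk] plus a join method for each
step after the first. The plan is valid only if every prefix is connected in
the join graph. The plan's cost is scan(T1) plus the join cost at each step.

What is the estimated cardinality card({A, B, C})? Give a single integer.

Tables in S: A(50), B(100), C(40)
Edges inside S: C-B(d=4), C-A(d=5)
numerator = 50 * 100 * 40 = 200000
denominator = 4 * 5 = 20
card(S) = 200000 / 20 = 10000

10000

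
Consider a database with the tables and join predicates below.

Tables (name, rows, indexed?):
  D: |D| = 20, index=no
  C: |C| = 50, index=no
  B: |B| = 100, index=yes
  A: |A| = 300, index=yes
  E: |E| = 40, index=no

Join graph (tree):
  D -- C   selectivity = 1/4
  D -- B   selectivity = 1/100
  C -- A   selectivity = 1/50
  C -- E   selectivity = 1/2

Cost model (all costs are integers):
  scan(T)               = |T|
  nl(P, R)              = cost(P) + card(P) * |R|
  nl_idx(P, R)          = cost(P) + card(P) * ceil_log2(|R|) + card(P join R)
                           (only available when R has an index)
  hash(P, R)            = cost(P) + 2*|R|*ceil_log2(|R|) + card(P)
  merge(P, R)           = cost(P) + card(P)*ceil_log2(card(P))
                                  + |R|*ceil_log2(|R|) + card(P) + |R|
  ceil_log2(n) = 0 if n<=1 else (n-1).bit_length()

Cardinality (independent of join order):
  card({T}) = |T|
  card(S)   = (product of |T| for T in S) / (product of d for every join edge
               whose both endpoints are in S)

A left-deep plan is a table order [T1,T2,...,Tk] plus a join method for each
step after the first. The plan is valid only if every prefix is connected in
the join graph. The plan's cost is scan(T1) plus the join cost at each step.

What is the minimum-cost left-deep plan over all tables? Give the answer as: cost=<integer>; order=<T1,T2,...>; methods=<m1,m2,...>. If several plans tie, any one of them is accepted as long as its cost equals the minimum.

Selinger DP (subsets sized 1..n):
  {D}: scan cost=20, card=20
  {C}: scan cost=50, card=50
  {B}: scan cost=100, card=100
  {A}: scan cost=300, card=300
  {E}: scan cost=40, card=40
  {CD}: card=250; try (D,hash)→300, (C,merge)→490, (D,merge)→520, (C,hash)→640, (C,nl)→1020, (D,nl)→1050; best=300 via (D,hash)
  {BD}: card=20; try (B,nl_idx)→180, (D,hash)→400, (B,merge)→940, (D,merge)→1020, (B,hash)→1440, (B,nl)→2020 …(+1); best=180 via (B,nl_idx)
  {AC}: card=300; try (A,nl_idx)→800, (C,hash)→1200, (A,merge)→3400, (C,merge)→3650, (A,hash)→5500, (A,nl)→15050 …(+1); best=800 via (A,nl_idx)
  {CE}: card=1000; try (E,hash)→580, (C,merge)→670, (E,merge)→680, (C,hash)→680, (C,nl)→2040, (E,nl)→2050; best=580 via (E,hash)
  {BCD}: card=250; try (C,merge)→650, (C,hash)→800, (C,nl)→1180, (B,hash)→1950, (B,nl_idx)→2300, (B,merge)→3350 …(+1); best=650 via (C,merge)
  {ACD}: card=1500; try (D,hash)→1300, (D,merge)→3920, (A,nl_idx)→4050, (A,merge)→5550, (A,hash)→5950, (D,nl)→6800 …(+1); best=1300 via (D,hash)
  {CDE}: card=5000; try (E,hash)→1030, (D,hash)→1780, (E,merge)→2830, (E,nl)→10300, (D,merge)→11700, (D,nl)→20580; best=1030 via (E,hash)
  {ACE}: card=6000; try (E,hash)→1580, (E,merge)→4080, (A,hash)→6980, (E,nl)→12800, (A,merge)→14580, (A,nl_idx)→15580 …(+1); best=1580 via (E,hash)
  {ABCD}: card=1500; try (B,hash)→4200, (A,nl_idx)→4400, (A,merge)→5900, (A,hash)→6300, (B,nl_idx)→13300, (B,merge)→20100 …(+2); best=4200 via (B,hash)
  {BCDE}: card=5000; try (E,hash)→1380, (E,merge)→3180, (B,hash)→7430, (E,nl)→10650, (B,nl_idx)→41030, (B,merge)→71830 …(+1); best=1380 via (E,hash)
  {ACDE}: card=30000; try (E,hash)→3280, (D,hash)→7780, (A,hash)→11430, (E,merge)→19580, (E,nl)→61300, (A,merge)→74030 …(+4); best=3280 via (E,hash)
  {ABCDE}: card=30000; try (E,hash)→6180, (A,hash)→11780, (E,merge)→22480, (B,hash)→34680, (E,nl)→64200, (A,merge)→74380 …(+5); best=6180 via (E,hash)

cost=6180; order=C,A,D,B,E; methods=nl_idx,hash,hash,hash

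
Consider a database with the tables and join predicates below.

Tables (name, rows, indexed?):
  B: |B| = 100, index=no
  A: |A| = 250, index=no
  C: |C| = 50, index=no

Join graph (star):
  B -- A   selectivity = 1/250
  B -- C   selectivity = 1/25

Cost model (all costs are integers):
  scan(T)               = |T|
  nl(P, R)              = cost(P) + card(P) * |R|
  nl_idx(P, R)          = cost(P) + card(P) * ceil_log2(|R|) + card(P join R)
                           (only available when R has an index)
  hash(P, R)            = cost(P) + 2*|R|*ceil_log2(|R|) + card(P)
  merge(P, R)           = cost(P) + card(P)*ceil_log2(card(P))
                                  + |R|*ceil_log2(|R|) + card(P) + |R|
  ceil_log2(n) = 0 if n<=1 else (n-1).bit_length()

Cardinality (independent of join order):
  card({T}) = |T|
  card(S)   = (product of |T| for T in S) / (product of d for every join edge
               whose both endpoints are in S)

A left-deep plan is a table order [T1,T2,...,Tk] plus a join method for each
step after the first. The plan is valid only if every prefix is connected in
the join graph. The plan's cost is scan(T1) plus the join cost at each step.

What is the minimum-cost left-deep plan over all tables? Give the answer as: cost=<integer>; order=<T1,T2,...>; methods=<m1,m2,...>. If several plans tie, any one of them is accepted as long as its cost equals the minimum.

Selinger DP (subsets sized 1..n):
  {B}: scan cost=100, card=100
  {A}: scan cost=250, card=250
  {C}: scan cost=50, card=50
  {AB}: card=100; try (B,hash)→1900, (A,merge)→3150, (B,merge)→3300, (A,hash)→4200, (A,nl)→25100, (B,nl)→25250; best=1900 via (B,hash)
  {BC}: card=200; try (C,hash)→800, (B,merge)→1200, (C,merge)→1250, (B,hash)→1500, (B,nl)→5050, (C,nl)→5100; best=800 via (C,hash)
  {ABC}: card=200; try (C,hash)→2600, (C,merge)→3050, (A,merge)→4850, (A,hash)→5000, (C,nl)→6900, (A,nl)→50800; best=2600 via (C,hash)

cost=2600; order=A,B,C; methods=hash,hash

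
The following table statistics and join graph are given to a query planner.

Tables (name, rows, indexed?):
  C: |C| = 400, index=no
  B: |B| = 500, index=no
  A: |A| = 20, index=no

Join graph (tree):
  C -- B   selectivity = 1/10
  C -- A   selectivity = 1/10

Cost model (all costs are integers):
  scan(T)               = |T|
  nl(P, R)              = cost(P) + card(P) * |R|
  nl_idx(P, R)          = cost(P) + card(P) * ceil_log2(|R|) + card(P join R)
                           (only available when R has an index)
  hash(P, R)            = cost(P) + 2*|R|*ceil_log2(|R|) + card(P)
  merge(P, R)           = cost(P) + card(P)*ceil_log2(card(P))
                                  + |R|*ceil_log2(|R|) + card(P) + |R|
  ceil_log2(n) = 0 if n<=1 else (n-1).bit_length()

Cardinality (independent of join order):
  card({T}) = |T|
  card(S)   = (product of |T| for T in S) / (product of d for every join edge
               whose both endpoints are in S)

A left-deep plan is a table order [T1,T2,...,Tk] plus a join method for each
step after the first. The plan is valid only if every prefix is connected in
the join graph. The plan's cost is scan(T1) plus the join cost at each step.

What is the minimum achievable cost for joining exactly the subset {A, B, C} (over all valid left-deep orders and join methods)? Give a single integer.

Selinger DP over subsets of {A,B,C}:
  {C}: scan cost=400, card=400
  {B}: scan cost=500, card=500
  {A}: scan cost=20, card=20
  {BC}: card=20000; try (C,hash)→8200, (B,merge)→9400, (C,merge)→9500, (B,hash)→9800, (B,nl)→200400, (C,nl)→200500; best=8200 via (C,hash)
  {AC}: card=800; try (A,hash)→1000, (C,merge)→4140, (A,merge)→4520, (C,hash)→7240, (C,nl)→8020, (A,nl)→8400; best=1000 via (A,hash)
  {ABC}: card=40000; try (B,hash)→10800, (B,merge)→14800, (A,hash)→28400, (A,merge)→328320, (B,nl)→401000, (A,nl)→408200; best=10800 via (B,hash)

10800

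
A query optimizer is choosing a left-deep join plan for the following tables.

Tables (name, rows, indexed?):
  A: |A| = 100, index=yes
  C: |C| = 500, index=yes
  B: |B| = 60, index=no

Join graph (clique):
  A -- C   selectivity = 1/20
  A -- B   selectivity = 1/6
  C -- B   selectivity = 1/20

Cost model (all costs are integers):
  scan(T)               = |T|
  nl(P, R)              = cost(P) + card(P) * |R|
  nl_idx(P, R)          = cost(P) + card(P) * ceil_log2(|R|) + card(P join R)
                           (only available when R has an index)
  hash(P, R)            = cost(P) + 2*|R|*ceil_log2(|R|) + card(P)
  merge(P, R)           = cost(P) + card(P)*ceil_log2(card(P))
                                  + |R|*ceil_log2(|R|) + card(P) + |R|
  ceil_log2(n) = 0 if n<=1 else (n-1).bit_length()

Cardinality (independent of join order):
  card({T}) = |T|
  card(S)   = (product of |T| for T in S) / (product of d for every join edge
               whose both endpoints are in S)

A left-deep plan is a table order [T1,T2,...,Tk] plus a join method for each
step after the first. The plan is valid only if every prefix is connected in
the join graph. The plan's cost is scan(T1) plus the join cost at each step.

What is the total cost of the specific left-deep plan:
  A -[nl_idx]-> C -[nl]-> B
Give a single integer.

step 1: scan A: cost=100, card=100
step 2: join C via nl_idx
    card(P join C) = 100*500/(20) = 2500
    cost = 100 + 100*9 + 2500 = 3500
step 3: join B via nl
    card(P join B) = 2500*60/(6*20) = 1250
    cost = 3500 + 2500*60 = 153500

153500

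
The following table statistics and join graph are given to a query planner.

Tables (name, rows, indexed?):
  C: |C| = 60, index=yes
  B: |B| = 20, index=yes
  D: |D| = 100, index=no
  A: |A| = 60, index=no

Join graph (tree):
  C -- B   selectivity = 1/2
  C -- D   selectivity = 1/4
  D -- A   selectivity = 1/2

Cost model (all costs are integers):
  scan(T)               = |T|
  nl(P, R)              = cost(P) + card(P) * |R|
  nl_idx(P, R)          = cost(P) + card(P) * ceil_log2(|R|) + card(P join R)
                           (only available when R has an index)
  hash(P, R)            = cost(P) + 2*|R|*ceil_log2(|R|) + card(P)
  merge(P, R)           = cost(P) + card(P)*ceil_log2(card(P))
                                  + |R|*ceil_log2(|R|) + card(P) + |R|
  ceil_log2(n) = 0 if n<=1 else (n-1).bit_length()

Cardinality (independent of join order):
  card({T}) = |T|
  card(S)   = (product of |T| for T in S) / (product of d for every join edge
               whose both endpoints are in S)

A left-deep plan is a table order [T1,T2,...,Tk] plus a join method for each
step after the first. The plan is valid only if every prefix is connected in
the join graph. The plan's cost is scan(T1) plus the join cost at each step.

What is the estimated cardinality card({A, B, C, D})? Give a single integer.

Tables in S: A(60), B(20), C(60), D(100)
Edges inside S: C-B(d=2), C-D(d=4), D-A(d=2)
numerator = 60 * 20 * 60 * 100 = 7200000
denominator = 2 * 4 * 2 = 16
card(S) = 7200000 / 16 = 450000

450000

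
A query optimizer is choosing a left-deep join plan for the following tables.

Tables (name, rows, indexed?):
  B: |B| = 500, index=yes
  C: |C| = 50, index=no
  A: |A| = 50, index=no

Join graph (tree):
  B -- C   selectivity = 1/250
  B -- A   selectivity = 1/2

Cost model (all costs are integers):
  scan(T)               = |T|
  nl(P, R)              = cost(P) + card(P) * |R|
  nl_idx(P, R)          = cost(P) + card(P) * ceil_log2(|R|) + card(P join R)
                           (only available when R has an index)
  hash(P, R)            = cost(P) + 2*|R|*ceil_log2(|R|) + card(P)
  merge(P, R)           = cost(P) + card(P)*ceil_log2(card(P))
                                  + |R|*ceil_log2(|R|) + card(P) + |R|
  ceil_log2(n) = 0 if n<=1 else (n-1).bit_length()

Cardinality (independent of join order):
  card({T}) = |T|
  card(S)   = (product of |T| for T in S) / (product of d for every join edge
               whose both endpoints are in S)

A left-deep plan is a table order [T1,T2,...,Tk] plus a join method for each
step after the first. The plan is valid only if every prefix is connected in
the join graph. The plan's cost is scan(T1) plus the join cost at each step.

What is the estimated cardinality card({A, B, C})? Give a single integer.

2500

Tables in S: A(50), B(500), C(50)
Edges inside S: B-C(d=250), B-A(d=2)
numerator = 50 * 500 * 50 = 1250000
denominator = 250 * 2 = 500
card(S) = 1250000 / 500 = 2500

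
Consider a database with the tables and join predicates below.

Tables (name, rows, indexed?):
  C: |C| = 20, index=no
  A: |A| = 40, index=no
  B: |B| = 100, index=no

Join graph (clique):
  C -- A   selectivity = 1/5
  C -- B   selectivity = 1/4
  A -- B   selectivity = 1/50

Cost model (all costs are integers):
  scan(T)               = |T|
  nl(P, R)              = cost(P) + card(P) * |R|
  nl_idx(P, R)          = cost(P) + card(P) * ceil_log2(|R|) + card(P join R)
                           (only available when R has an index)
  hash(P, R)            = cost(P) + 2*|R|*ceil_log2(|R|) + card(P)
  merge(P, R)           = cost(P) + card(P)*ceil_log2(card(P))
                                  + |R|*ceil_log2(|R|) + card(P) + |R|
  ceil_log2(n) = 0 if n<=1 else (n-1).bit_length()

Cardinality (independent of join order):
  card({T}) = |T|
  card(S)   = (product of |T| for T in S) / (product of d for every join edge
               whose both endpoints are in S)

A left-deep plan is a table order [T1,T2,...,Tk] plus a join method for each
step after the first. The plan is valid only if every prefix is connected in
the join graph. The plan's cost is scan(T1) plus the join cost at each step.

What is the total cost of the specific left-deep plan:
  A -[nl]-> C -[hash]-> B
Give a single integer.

2400

step 1: scan A: cost=40, card=40
step 2: join C via nl
    card(P join C) = 40*20/(5) = 160
    cost = 40 + 40*20 = 840
step 3: join B via hash
    card(P join B) = 160*100/(4*50) = 80
    cost = 840 + 2*100*7 + 160 = 2400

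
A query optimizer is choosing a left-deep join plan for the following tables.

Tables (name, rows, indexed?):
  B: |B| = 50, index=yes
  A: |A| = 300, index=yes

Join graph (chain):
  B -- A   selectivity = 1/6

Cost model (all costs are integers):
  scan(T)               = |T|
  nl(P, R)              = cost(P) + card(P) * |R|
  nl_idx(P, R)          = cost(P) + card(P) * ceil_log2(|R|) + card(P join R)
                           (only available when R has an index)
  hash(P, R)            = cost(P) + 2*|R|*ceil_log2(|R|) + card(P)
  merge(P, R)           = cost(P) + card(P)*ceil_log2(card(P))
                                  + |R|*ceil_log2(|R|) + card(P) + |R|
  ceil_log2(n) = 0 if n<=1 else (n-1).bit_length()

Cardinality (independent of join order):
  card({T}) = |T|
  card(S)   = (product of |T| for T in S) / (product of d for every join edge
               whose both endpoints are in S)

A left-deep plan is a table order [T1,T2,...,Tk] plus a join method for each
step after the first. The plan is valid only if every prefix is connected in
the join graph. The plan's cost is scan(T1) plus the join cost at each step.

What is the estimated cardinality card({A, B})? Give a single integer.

2500

Tables in S: A(300), B(50)
Edges inside S: B-A(d=6)
numerator = 300 * 50 = 15000
denominator = 6 = 6
card(S) = 15000 / 6 = 2500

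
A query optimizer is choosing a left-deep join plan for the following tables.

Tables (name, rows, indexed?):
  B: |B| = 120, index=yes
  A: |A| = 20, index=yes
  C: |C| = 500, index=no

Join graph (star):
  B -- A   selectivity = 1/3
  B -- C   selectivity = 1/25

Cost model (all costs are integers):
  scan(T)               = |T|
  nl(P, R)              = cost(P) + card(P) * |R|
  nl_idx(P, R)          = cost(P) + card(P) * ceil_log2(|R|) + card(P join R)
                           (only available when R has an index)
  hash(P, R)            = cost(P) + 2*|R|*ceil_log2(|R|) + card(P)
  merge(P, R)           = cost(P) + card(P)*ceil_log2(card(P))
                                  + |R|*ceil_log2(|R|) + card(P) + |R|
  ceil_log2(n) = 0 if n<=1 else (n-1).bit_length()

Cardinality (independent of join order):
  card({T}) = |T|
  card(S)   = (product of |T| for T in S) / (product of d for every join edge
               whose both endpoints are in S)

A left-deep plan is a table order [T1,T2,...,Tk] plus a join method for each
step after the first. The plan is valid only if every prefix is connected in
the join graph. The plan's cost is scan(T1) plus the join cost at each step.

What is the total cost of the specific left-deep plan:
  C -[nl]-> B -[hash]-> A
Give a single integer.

63100

step 1: scan C: cost=500, card=500
step 2: join B via nl
    card(P join B) = 500*120/(25) = 2400
    cost = 500 + 500*120 = 60500
step 3: join A via hash
    card(P join A) = 2400*20/(3) = 16000
    cost = 60500 + 2*20*5 + 2400 = 63100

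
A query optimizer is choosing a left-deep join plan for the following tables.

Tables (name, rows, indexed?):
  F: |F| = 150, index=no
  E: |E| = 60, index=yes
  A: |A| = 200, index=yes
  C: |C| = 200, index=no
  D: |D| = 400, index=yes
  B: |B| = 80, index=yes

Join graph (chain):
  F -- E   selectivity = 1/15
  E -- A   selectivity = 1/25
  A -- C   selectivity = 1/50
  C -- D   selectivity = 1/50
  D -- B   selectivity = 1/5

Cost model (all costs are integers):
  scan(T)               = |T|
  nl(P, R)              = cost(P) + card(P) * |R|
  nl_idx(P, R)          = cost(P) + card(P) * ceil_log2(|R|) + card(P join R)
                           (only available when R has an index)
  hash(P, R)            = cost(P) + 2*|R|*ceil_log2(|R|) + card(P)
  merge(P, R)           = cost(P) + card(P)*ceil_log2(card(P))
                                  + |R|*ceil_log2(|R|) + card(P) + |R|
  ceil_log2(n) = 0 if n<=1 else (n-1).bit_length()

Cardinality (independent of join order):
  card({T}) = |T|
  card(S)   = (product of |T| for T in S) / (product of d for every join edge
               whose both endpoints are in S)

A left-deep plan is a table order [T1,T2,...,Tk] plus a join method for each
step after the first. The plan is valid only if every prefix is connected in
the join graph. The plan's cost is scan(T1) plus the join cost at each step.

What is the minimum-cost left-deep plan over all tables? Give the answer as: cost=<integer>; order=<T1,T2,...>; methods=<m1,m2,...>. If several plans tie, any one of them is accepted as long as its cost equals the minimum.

Selinger DP (subsets sized 1..n):
  {F}: scan cost=150, card=150
  {E}: scan cost=60, card=60
  {A}: scan cost=200, card=200
  {C}: scan cost=200, card=200
  {D}: scan cost=400, card=400
  {B}: scan cost=80, card=80
  {EF}: card=600; try (E,hash)→1020, (E,nl_idx)→1650, (F,merge)→1830, (E,merge)→1920, (F,hash)→2520, (F,nl)→9060 …(+1); best=1020 via (E,hash)
  {AE}: card=480; try (A,nl_idx)→1020, (E,hash)→1120, (E,nl_idx)→1880, (A,merge)→2280, (E,merge)→2420, (A,hash)→3320 …(+2); best=1020 via (A,nl_idx)
  {AC}: card=800; try (A,nl_idx)→2600, (C,hash)→3600, (A,hash)→3600, (C,merge)→3800, (A,merge)→3800, (C,nl)→40200 …(+1); best=2600 via (A,nl_idx)
  {CD}: card=1600; try (D,nl_idx)→3600, (C,hash)→4000, (D,merge)→6000, (C,merge)→6200, (D,hash)→7600, (D,nl)→80200 …(+1); best=3600 via (D,nl_idx)
  {BD}: card=6400; try (B,hash)→1920, (D,merge)→4720, (B,merge)→5040, (D,nl_idx)→7200, (D,hash)→7360, (B,nl_idx)→9600 …(+2); best=1920 via (B,hash)
  {AEF}: card=4800; try (F,hash)→3900, (A,hash)→4820, (F,merge)→7170, (A,merge)→9420, (A,nl_idx)→10620, (F,nl)→73020 …(+1); best=3900 via (F,hash)
  {ACE}: card=1920; try (E,hash)→4120, (C,hash)→4700, (C,merge)→7620, (E,nl_idx)→9320, (E,merge)→11820, (E,nl)→50600 …(+1); best=4120 via (E,hash)
  {ACD}: card=6400; try (A,hash)→8400, (D,hash)→10600, (D,merge)→15400, (D,nl_idx)→16200, (A,nl_idx)→22800, (A,merge)→24600 …(+2); best=8400 via (A,hash)
  {BCD}: card=25600; try (B,hash)→6320, (C,hash)→11520, (B,merge)→23440, (B,nl_idx)→40400, (C,merge)→93320, (B,nl)→131600 …(+1); best=6320 via (B,hash)
  {ACEF}: card=19200; try (F,hash)→8440, (C,hash)→11900, (F,merge)→28510, (C,merge)→72900, (F,nl)→292120, (C,nl)→963900; best=8440 via (F,hash)
  {ACDE}: card=15360; try (D,hash)→13240, (E,hash)→15520, (D,merge)→31160, (D,nl_idx)→36760, (E,nl_idx)→62160, (E,merge)→98420 …(+2); best=13240 via (D,hash)
  {ABCD}: card=102400; try (B,hash)→15920, (A,hash)→35120, (B,merge)→98640, (B,nl_idx)→155600, (A,nl_idx)→313520, (A,merge)→417720 …(+2); best=15920 via (B,hash)
  {ACDEF}: card=153600; try (F,hash)→31000, (D,hash)→34840, (F,merge)→244990, (D,merge)→319640, (D,nl_idx)→334840, (F,nl)→2317240 …(+1); best=31000 via (F,hash)
  {ABCDE}: card=245760; try (B,hash)→29720, (E,hash)→119040, (B,merge)→244280, (B,nl_idx)→366520, (E,nl_idx)→876080, (B,nl)→1242040 …(+2); best=29720 via (B,hash)
  {ABCDEF}: card=2457600; try (B,hash)→185720, (F,hash)→277880, (B,merge)→2950040, (B,nl_idx)→3563800, (F,merge)→4700510, (B,nl)→12319000 …(+1); best=185720 via (B,hash)

cost=185720; order=C,A,E,D,F,B; methods=nl_idx,hash,hash,hash,hash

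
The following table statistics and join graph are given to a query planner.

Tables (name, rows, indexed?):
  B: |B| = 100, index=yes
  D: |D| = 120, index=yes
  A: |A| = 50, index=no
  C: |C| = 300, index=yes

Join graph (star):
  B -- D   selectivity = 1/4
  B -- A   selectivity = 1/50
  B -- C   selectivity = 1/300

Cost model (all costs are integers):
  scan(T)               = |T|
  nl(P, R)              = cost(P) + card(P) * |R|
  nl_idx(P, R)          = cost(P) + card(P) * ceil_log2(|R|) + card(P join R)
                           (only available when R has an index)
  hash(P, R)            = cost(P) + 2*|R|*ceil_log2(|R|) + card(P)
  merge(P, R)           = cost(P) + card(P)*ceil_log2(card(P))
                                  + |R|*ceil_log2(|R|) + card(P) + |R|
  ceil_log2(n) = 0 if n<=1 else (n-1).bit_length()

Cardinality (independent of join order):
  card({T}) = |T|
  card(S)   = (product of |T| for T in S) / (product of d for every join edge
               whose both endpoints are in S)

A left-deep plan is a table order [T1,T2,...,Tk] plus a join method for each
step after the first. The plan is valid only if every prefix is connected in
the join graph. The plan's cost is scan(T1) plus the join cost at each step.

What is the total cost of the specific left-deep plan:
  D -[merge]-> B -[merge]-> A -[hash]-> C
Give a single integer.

49630

step 1: scan D: cost=120, card=120
step 2: join B via merge
    card(P join B) = 120*100/(4) = 3000
    cost = 120 + 120*7 + 100*7 + 120 + 100 = 1880
step 3: join A via merge
    card(P join A) = 3000*50/(50) = 3000
    cost = 1880 + 3000*12 + 50*6 + 3000 + 50 = 41230
step 4: join C via hash
    card(P join C) = 3000*300/(300) = 3000
    cost = 41230 + 2*300*9 + 3000 = 49630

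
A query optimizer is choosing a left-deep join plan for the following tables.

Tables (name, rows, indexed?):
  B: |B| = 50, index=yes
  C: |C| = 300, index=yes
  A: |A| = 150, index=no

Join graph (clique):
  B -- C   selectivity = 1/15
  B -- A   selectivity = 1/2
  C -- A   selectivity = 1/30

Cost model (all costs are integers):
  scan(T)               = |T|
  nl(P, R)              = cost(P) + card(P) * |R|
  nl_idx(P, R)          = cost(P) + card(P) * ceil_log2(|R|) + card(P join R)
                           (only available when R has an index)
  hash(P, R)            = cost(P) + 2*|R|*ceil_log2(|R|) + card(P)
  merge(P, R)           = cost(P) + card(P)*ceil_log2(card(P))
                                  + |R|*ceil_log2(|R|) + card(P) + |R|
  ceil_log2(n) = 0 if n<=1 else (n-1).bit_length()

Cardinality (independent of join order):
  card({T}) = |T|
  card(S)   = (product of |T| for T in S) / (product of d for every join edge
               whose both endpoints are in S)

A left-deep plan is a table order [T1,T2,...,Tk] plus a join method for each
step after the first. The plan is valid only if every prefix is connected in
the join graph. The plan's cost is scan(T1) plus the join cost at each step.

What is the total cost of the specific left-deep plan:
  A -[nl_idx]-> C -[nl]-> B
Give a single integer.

78000

step 1: scan A: cost=150, card=150
step 2: join C via nl_idx
    card(P join C) = 150*300/(30) = 1500
    cost = 150 + 150*9 + 1500 = 3000
step 3: join B via nl
    card(P join B) = 1500*50/(15*2) = 2500
    cost = 3000 + 1500*50 = 78000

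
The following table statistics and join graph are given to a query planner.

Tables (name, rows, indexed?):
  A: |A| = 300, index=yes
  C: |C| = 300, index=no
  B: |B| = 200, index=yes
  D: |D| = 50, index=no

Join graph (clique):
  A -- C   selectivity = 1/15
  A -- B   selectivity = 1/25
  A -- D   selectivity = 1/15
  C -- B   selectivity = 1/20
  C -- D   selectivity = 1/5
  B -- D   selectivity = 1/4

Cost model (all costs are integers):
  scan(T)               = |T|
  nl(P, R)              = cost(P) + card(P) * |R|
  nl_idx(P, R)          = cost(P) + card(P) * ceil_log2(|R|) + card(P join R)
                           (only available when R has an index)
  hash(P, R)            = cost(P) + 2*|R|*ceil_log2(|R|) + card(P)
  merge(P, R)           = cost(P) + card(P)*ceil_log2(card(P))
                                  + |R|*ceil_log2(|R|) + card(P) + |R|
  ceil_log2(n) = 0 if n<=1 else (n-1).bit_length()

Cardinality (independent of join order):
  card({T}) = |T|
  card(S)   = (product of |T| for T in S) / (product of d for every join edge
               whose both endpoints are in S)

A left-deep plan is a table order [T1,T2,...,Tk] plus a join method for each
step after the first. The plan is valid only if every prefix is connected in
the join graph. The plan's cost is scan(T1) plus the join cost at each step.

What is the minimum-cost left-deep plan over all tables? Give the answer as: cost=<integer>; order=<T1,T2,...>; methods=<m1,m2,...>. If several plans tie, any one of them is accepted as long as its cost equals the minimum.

Selinger DP (subsets sized 1..n):
  {A}: scan cost=300, card=300
  {C}: scan cost=300, card=300
  {B}: scan cost=200, card=200
  {D}: scan cost=50, card=50
  {AC}: card=6000; try (C,hash)→6000, (A,hash)→6000, (C,merge)→6300, (A,merge)→6300, (A,nl_idx)→9000, (C,nl)→90300 …(+1); best=6000 via (C,hash)
  {AB}: card=2400; try (B,hash)→3800, (A,nl_idx)→4400, (A,merge)→5000, (B,merge)→5100, (B,nl_idx)→5100, (A,hash)→5800 …(+2); best=3800 via (B,hash)
  {AD}: card=1000; try (D,hash)→1200, (A,nl_idx)→1500, (A,merge)→3400, (D,merge)→3650, (A,hash)→5500, (A,nl)→15050 …(+1); best=1200 via (D,hash)
  {BC}: card=3000; try (B,hash)→3800, (C,merge)→5000, (B,merge)→5100, (B,nl_idx)→5700, (C,hash)→5800, (C,nl)→60200 …(+1); best=3800 via (B,hash)
  {CD}: card=3000; try (D,hash)→1200, (C,merge)→3400, (D,merge)→3650, (C,hash)→5500, (C,nl)→15050, (D,nl)→15300; best=1200 via (D,hash)
  {BD}: card=2500; try (D,hash)→1000, (B,merge)→2200, (D,merge)→2350, (B,nl_idx)→2950, (B,hash)→3300, (B,nl)→10050 …(+1); best=1000 via (D,hash)
  {ABC}: card=2400; try (C,hash)→11600, (A,hash)→12200, (B,hash)→15200, (A,nl_idx)→33200, (C,merge)→38000, (A,merge)→45800 …(+5); best=11600 via (C,hash)
  {ACD}: card=4000; try (C,hash)→7600, (A,hash)→9600, (D,hash)→12600, (C,merge)→15200, (A,nl_idx)→32200, (A,merge)→43200 …(+4); best=7600 via (C,hash)
  {ABD}: card=2000; try (B,hash)→5400, (D,hash)→6800, (A,hash)→8900, (B,nl_idx)→11200, (B,merge)→14000, (A,nl_idx)→25500 …(+5); best=5400 via (B,hash)
  {BCD}: card=7500; try (D,hash)→7400, (B,hash)→7400, (C,hash)→8900, (B,nl_idx)→32700, (C,merge)→36500, (B,merge)→42000 …(+4); best=7400 via (D,hash)
  {ABCD}: card=400; try (C,hash)→12800, (D,hash)→14600, (B,hash)→14800, (A,hash)→20300, (C,merge)→32400, (B,nl_idx)→40000 …(+8); best=12800 via (C,hash)

cost=12800; order=A,D,B,C; methods=hash,hash,hash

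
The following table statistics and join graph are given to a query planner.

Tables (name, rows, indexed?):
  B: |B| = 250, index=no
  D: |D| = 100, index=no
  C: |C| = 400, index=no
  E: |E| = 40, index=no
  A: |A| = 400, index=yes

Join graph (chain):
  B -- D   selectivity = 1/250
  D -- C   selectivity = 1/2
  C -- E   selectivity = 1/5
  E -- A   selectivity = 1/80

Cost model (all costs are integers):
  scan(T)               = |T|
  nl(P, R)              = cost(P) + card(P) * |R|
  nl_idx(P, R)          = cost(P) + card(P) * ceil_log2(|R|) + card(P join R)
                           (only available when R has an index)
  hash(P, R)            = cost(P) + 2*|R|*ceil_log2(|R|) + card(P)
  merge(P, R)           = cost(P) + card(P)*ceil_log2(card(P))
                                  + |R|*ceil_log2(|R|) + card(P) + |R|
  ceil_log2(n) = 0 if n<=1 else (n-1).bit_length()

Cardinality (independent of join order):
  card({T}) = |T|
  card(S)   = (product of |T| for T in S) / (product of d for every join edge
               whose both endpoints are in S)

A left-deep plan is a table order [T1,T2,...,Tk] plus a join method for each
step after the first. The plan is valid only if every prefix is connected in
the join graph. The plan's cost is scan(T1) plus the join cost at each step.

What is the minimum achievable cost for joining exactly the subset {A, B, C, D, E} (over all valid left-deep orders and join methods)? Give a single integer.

194380

Selinger DP over subsets of {A,B,C,D,E}:
  {B}: scan cost=250, card=250
  {D}: scan cost=100, card=100
  {C}: scan cost=400, card=400
  {E}: scan cost=40, card=40
  {A}: scan cost=400, card=400
  {BD}: card=100; try (D,hash)→1900, (B,merge)→3150, (D,merge)→3300, (B,hash)→4200, (B,nl)→25100, (D,nl)→25250; best=1900 via (D,hash)
  {CD}: card=20000; try (D,hash)→2200, (C,merge)→4900, (D,merge)→5200, (C,hash)→7400, (C,nl)→40100, (D,nl)→40400; best=2200 via (D,hash)
  {CE}: card=3200; try (E,hash)→1280, (C,merge)→4320, (E,merge)→4680, (C,hash)→7280, (C,nl)→16040, (E,nl)→16400; best=1280 via (E,hash)
  {AE}: card=200; try (A,nl_idx)→600, (E,hash)→1280, (A,merge)→4320, (E,merge)→4680, (A,hash)→7280, (A,nl)→16040 …(+1); best=600 via (A,nl_idx)
  {BCD}: card=20000; try (C,merge)→6700, (C,hash)→9200, (B,hash)→26200, (C,nl)→41900, (B,merge)→324450, (B,nl)→5002200; best=6700 via (C,merge)
  {CDE}: card=160000; try (D,hash)→5880, (E,hash)→22680, (D,merge)→43680, (D,nl)→321280, (E,merge)→322480, (E,nl)→802200; best=5880 via (D,hash)
  {ACE}: card=16000; try (C,merge)→6400, (C,hash)→8000, (A,hash)→11680, (A,nl_idx)→46080, (A,merge)→46880, (C,nl)→80600 …(+1); best=6400 via (C,merge)
  {BCDE}: card=160000; try (E,hash)→27180, (B,hash)→169880, (E,merge)→326980, (E,nl)→806700, (B,merge)→3048130, (B,nl)→40005880; best=27180 via (E,hash)
  {ACDE}: card=800000; try (D,hash)→23800, (A,hash)→173080, (D,merge)→247200, (D,nl)→1606400, (A,nl_idx)→2245880, (A,merge)→3049880 …(+1); best=23800 via (D,hash)
  {ABCDE}: card=800000; try (A,hash)→194380, (B,hash)→827800, (A,nl_idx)→2267180, (A,merge)→3071180, (B,merge)→16826050, (A,nl)→64027180 …(+1); best=194380 via (A,hash)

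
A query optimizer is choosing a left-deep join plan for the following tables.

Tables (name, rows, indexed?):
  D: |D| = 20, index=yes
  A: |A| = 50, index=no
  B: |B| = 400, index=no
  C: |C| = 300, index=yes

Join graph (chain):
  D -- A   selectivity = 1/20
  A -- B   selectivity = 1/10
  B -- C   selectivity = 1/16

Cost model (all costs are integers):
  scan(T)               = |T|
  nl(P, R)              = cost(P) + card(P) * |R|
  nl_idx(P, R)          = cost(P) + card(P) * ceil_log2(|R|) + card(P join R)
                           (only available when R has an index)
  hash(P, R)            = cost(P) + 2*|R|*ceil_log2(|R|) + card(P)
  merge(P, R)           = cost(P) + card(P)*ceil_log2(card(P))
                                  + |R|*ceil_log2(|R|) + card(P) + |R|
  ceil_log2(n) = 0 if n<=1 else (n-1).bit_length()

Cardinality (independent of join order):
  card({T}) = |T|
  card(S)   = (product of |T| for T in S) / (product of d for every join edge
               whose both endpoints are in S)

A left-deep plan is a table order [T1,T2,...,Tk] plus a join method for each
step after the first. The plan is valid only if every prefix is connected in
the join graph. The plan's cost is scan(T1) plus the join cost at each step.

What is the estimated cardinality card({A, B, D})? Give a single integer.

2000

Tables in S: A(50), B(400), D(20)
Edges inside S: D-A(d=20), A-B(d=10)
numerator = 50 * 400 * 20 = 400000
denominator = 20 * 10 = 200
card(S) = 400000 / 200 = 2000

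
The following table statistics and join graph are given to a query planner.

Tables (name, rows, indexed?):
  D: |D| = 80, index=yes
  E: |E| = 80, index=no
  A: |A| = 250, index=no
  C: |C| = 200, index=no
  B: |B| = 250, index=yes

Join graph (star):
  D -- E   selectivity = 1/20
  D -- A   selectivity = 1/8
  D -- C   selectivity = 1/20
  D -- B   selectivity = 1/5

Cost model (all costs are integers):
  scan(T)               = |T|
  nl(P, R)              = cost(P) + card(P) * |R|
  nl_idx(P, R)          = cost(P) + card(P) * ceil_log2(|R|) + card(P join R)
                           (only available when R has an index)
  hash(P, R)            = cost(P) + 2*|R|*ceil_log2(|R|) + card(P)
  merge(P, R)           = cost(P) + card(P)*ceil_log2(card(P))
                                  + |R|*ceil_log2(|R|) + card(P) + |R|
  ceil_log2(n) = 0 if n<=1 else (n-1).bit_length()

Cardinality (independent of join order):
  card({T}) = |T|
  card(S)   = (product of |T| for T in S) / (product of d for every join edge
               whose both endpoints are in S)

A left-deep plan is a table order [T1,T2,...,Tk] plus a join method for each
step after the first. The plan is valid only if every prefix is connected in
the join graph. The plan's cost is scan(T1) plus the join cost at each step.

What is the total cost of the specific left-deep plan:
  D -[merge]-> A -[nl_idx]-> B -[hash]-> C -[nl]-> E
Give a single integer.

step 1: scan D: cost=80, card=80
step 2: join A via merge
    card(P join A) = 80*250/(8) = 2500
    cost = 80 + 80*7 + 250*8 + 80 + 250 = 2970
step 3: join B via nl_idx
    card(P join B) = 2500*250/(5) = 125000
    cost = 2970 + 2500*8 + 125000 = 147970
step 4: join C via hash
    card(P join C) = 125000*200/(20) = 1250000
    cost = 147970 + 2*200*8 + 125000 = 276170
step 5: join E via nl
    card(P join E) = 1250000*80/(20) = 5000000
    cost = 276170 + 1250000*80 = 100276170

100276170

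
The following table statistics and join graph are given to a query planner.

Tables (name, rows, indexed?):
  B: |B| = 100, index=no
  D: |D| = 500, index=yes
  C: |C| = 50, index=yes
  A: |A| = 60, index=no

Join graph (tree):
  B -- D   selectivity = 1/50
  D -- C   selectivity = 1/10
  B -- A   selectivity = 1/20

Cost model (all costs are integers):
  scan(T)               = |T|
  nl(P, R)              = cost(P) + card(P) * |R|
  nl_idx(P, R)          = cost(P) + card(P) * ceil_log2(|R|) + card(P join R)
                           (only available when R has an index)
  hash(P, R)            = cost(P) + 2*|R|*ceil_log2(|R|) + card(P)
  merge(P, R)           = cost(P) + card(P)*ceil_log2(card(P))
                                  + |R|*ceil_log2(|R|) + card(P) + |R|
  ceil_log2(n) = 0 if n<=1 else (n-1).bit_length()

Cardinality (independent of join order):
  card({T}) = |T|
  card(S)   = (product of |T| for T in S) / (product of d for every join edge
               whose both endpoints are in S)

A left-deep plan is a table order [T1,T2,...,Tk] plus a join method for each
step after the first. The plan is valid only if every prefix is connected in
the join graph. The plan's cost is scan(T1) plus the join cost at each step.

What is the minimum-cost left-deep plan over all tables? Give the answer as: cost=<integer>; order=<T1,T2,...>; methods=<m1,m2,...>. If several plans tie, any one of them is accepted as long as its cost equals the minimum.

Selinger DP (subsets sized 1..n):
  {B}: scan cost=100, card=100
  {D}: scan cost=500, card=500
  {C}: scan cost=50, card=50
  {A}: scan cost=60, card=60
  {BD}: card=1000; try (D,nl_idx)→2000, (B,hash)→2400, (D,merge)→5900, (B,merge)→6300, (D,hash)→9200, (D,nl)→50100 …(+1); best=2000 via (D,nl_idx)
  {AB}: card=300; try (A,hash)→920, (B,merge)→1280, (A,merge)→1320, (B,hash)→1520, (B,nl)→6060, (A,nl)→6100; best=920 via (A,hash)
  {CD}: card=2500; try (C,hash)→1600, (D,nl_idx)→3000, (D,merge)→5400, (C,merge)→5850, (C,nl_idx)→6000, (D,hash)→9100 …(+2); best=1600 via (C,hash)
  {BCD}: card=5000; try (C,hash)→3600, (B,hash)→5500, (C,nl_idx)→13000, (C,merge)→13350, (B,merge)→34900, (C,nl)→52000 …(+1); best=3600 via (C,hash)
  {ABD}: card=3000; try (A,hash)→3720, (D,nl_idx)→6620, (D,merge)→8920, (D,hash)→10220, (A,merge)→13420, (A,nl)→62000 …(+1); best=3720 via (A,hash)
  {ABCD}: card=15000; try (C,hash)→7320, (A,hash)→9320, (C,nl_idx)→36720, (C,merge)→43070, (A,merge)→74020, (C,nl)→153720 …(+1); best=7320 via (C,hash)

cost=7320; order=B,D,A,C; methods=nl_idx,hash,hash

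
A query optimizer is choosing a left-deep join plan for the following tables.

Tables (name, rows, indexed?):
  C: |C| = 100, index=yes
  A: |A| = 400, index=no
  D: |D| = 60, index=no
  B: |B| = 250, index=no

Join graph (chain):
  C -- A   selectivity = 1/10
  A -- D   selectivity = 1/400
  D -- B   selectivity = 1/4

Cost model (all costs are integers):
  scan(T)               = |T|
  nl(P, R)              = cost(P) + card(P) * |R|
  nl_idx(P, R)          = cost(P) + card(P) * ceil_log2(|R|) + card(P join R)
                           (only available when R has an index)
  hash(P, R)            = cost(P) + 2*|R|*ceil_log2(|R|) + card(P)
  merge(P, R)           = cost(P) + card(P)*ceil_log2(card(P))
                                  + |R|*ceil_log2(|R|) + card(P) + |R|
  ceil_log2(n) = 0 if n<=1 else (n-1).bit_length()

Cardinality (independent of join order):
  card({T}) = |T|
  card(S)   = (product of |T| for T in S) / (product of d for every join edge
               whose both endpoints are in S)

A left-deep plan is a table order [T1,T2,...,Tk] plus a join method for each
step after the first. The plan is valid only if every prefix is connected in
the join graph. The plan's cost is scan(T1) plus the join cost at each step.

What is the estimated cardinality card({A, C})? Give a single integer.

4000

Tables in S: A(400), C(100)
Edges inside S: C-A(d=10)
numerator = 400 * 100 = 40000
denominator = 10 = 10
card(S) = 40000 / 10 = 4000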